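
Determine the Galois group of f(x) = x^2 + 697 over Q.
Gal(K/Q) = Z/2Z (cyclic of order 2)

x^2 + 697 is irreducible over Q since -697 is not a rational square. The splitting field Q(sqrt(-697)) has degree 2 over Q, and its unique nontrivial automorphism is sqrt(-697) ↦ -sqrt(-697). Hence Gal(Q(sqrt(-697))/Q) = Z/2Z.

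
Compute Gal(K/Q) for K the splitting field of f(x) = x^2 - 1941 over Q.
Gal(K/Q) = Z/2Z (cyclic of order 2)

x^2 - 1941 is irreducible over Q since 1941 is not a rational square. The splitting field Q(sqrt(1941)) has degree 2 over Q, and its unique nontrivial automorphism is sqrt(1941) ↦ -sqrt(1941). Hence Gal(Q(sqrt(1941))/Q) = Z/2Z.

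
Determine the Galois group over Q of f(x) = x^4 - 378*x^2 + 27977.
Gal(K/Q) = V_4 (Klein four-group, Z/2Z × Z/2Z)

f factors as (x^2 - 277)(x^2 - 101), so the splitting field is K = Q(sqrt(277), sqrt(101)). The elements 277, 101, 27977 are all non-squares in Q, so sqrt(277) and sqrt(101) generate independent quadratic extensions. Thus [K:Q] = 4 and Gal(K/Q) is generated by the two order-2 automorphisms sqrt(277) ↦ -sqrt(277) and sqrt(101) ↦ -sqrt(101), giving V_4.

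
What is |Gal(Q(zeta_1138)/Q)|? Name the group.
|Gal(Q(zeta_1138)/Q)| = phi(1138) = 568; group ≅ (Z/1138Z)^* ≅ Z/568Z

The n-th cyclotomic polynomial Φ_1138(x) is the minimal polynomial of zeta_1138 over Q and has degree phi(1138) = 568. So Q(zeta_1138) is a degree-568 Galois extension with Galois group (Z/1138Z)^*. By CRT, (Z/1138Z)^* ≅ (Z/2Z)^* × (Z/569Z)^*. Each prime-power unit group is (Z/2Z)^* ≅ trivial group (order 1); (Z/569Z)^* ≅ Z/568Z. Hence Gal(Q(zeta_1138)/Q) ≅ Z/568Z.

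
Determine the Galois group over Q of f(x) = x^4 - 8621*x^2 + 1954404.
Gal(K/Q) = Z/2Z (cyclic of order 2)

f factors as (x^2 - 8388)(x^2 - 233), so the splitting field is K = Q(sqrt(8388), sqrt(233)). The squarefree part of 8388 is 233 and the squarefree part of 233 is also 233, so sqrt(8388) and sqrt(233) are both rational multiples of sqrt(233). Hence Q(sqrt(8388)) = Q(sqrt(233)) = Q(sqrt(233)), and the splitting field collapses to a single degree-2 extension with Galois group Z/2Z.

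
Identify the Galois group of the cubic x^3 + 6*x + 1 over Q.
Gal(K/Q) = S_3 (symmetric group of order 6)

Compute the discriminant of x^3 + (0)*x^2 + (6)*x + (1): Δ = -891. Since Δ is not a rational square, the Galois group is not contained in A_3; it must be the full S_3 (irreducibility of the cubic rules out anything smaller).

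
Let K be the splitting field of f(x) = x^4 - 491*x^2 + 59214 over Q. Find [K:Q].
[K:Q] = 4

f factors as (x^2 - 213)(x^2 - 278); the splitting field is K = Q(sqrt(213), sqrt(278)). Since 213, 278, and 59214 are all non-squares in Q, the three subfields Q(sqrt(213)), Q(sqrt(278)), Q(sqrt(59214)) are distinct degree-2 extensions, so [K:Q] = 4 (Klein four Galois group).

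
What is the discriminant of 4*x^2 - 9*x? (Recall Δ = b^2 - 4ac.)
Δ = 81

For a quadratic a x^2 + b x + c the discriminant is Δ = b^2 - 4ac = (-9)^2 - 4*(4)*(0) = 81 - (0) = 81.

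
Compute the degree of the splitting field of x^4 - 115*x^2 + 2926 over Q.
[K:Q] = 4

f factors as (x^2 - 38)(x^2 - 77); the splitting field is K = Q(sqrt(38), sqrt(77)). Since 38, 77, and 2926 are all non-squares in Q, the three subfields Q(sqrt(38)), Q(sqrt(77)), Q(sqrt(2926)) are distinct degree-2 extensions, so [K:Q] = 4 (Klein four Galois group).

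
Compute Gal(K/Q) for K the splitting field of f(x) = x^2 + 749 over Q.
Gal(K/Q) = Z/2Z (cyclic of order 2)

x^2 + 749 is irreducible over Q since -749 is not a rational square. The splitting field Q(sqrt(-749)) has degree 2 over Q, and its unique nontrivial automorphism is sqrt(-749) ↦ -sqrt(-749). Hence Gal(Q(sqrt(-749))/Q) = Z/2Z.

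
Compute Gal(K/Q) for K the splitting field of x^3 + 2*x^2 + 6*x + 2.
Gal(K/Q) = S_3 (symmetric group of order 6)

Compute the discriminant of x^3 + (2)*x^2 + (6)*x + (2): Δ = -460. Since Δ is not a rational square, the Galois group is not contained in A_3; it must be the full S_3 (irreducibility of the cubic rules out anything smaller).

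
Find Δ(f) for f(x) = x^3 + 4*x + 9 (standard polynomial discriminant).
Δ = -2443

For a depressed cubic x^3 + p x + q the discriminant is Δ = -4 p^3 - 27 q^2 = -4*(4)^3 - 27*(9)^2 = -256 - 2187 = -2443.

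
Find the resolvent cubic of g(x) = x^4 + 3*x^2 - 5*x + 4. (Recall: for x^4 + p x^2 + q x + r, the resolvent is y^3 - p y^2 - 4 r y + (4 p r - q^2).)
h(y) = y^3 - 3*y^2 - 16*y + 23

Identify coefficients: p = 3, q = -5, r = 4.
Plug into h(y) = y^3 - p y^2 - 4 r y + (4 p r - q^2):
  h(y) = y^3 - (3) y^2 - 4*(4) y + (4*(3)*(4) - (-5)^2)
       = y^3 + (-3) y^2 + (-16) y + (23).
Simplifying: h(y) = y^3 - 3*y^2 - 16*y + 23.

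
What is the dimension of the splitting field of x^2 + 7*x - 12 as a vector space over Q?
[K:Q] = 2

The discriminant of x^2 + (7)*x + (-12) is b^2 - 4c = 49 - (-48) = 97. Since 97 is not a perfect square in Q, the polynomial is irreducible over Q. Its two roots generate a degree-2 extension, so [K:Q] = 2.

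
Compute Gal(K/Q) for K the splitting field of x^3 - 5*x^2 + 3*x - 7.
Gal(K/Q) = S_3 (symmetric group of order 6)

Compute the discriminant of x^3 + (-5)*x^2 + (3)*x + (-7): Δ = -2816. Since Δ is not a rational square, the Galois group is not contained in A_3; it must be the full S_3 (irreducibility of the cubic rules out anything smaller).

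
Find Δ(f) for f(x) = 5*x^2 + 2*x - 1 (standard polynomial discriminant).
Δ = 24

For a quadratic a x^2 + b x + c the discriminant is Δ = b^2 - 4ac = (2)^2 - 4*(5)*(-1) = 4 - (-20) = 24.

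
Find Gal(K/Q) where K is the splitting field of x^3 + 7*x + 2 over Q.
Gal(K/Q) = S_3 (symmetric group of order 6)

Compute the discriminant of x^3 + (0)*x^2 + (7)*x + (2): Δ = -1480. Since Δ is not a rational square, the Galois group is not contained in A_3; it must be the full S_3 (irreducibility of the cubic rules out anything smaller).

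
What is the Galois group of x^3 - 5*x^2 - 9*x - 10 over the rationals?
Gal(K/Q) = S_3 (symmetric group of order 6)

Compute the discriminant of x^3 + (-5)*x^2 + (-9)*x + (-10): Δ = -10859. Since Δ is not a rational square, the Galois group is not contained in A_3; it must be the full S_3 (irreducibility of the cubic rules out anything smaller).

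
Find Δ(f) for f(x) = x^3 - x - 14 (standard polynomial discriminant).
Δ = -5288

For a depressed cubic x^3 + p x + q the discriminant is Δ = -4 p^3 - 27 q^2 = -4*(-1)^3 - 27*(-14)^2 = 4 - 5292 = -5288.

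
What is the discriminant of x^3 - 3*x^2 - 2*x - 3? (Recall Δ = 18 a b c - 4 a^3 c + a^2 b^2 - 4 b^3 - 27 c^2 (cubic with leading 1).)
Δ = -823

For x^3 + a x^2 + b x + c the discriminant is Δ = 18 a b c - 4 a^3 c + a^2 b^2 - 4 b^3 - 27 c^2.
Plug a = -3, b = -2, c = -3:
  18*(-3)*(-2)*(-3) - 4*(-3)^3*(-3) + (-3)^2*(-2)^2 - 4*(-2)^3 - 27*(-3)^2
  = -324 + (-324) + 36 + (32) + (-243)
  = -823.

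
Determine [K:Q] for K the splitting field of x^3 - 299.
[K:Q] = 6

x^3 - 299 has one real root r = 299^(1/3) and two complex roots r*zeta_3, r*zeta_3^2 where zeta_3 = e^(2*pi*i/3). The splitting field is Q(r, zeta_3). [Q(r):Q] = 3 and [Q(zeta_3):Q] = 2 with gcd = 1, so [Q(r, zeta_3):Q] = 3 * 2 = 6.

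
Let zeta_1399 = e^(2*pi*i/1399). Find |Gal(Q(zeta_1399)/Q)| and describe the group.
|Gal(Q(zeta_1399)/Q)| = phi(1399) = 1398; group ≅ (Z/1399Z)^* ≅ Z/1398Z

The n-th cyclotomic polynomial Φ_1399(x) is the minimal polynomial of zeta_1399 over Q and has degree phi(1399) = 1398. So Q(zeta_1399) is a degree-1398 Galois extension with Galois group (Z/1399Z)^*. (Z/1399Z)^* is cyclic since 1399 is an odd prime power (or 4). Hence Gal(Q(zeta_1399)/Q) ≅ Z/1398Z.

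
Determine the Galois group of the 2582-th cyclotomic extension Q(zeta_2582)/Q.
|Gal(Q(zeta_2582)/Q)| = phi(2582) = 1290; group ≅ (Z/2582Z)^* ≅ Z/1290Z

The n-th cyclotomic polynomial Φ_2582(x) is the minimal polynomial of zeta_2582 over Q and has degree phi(2582) = 1290. So Q(zeta_2582) is a degree-1290 Galois extension with Galois group (Z/2582Z)^*. By CRT, (Z/2582Z)^* ≅ (Z/2Z)^* × (Z/1291Z)^*. Each prime-power unit group is (Z/2Z)^* ≅ trivial group (order 1); (Z/1291Z)^* ≅ Z/1290Z. Hence Gal(Q(zeta_2582)/Q) ≅ Z/1290Z.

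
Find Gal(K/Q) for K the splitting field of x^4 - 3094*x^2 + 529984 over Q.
Gal(K/Q) = Z/2Z (cyclic of order 2)

f factors as (x^2 - 182)(x^2 - 2912), so the splitting field is K = Q(sqrt(182), sqrt(2912)). The squarefree part of 182 is 182 and the squarefree part of 2912 is also 182, so sqrt(182) and sqrt(2912) are both rational multiples of sqrt(182). Hence Q(sqrt(182)) = Q(sqrt(2912)) = Q(sqrt(182)), and the splitting field collapses to a single degree-2 extension with Galois group Z/2Z.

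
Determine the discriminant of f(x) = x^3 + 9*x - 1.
Δ = -2943

For a depressed cubic x^3 + p x + q the discriminant is Δ = -4 p^3 - 27 q^2 = -4*(9)^3 - 27*(-1)^2 = -2916 - 27 = -2943.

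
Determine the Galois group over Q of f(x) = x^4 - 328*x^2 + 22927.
Gal(K/Q) = V_4 (Klein four-group, Z/2Z × Z/2Z)

f factors as (x^2 - 227)(x^2 - 101), so the splitting field is K = Q(sqrt(227), sqrt(101)). The elements 227, 101, 22927 are all non-squares in Q, so sqrt(227) and sqrt(101) generate independent quadratic extensions. Thus [K:Q] = 4 and Gal(K/Q) is generated by the two order-2 automorphisms sqrt(227) ↦ -sqrt(227) and sqrt(101) ↦ -sqrt(101), giving V_4.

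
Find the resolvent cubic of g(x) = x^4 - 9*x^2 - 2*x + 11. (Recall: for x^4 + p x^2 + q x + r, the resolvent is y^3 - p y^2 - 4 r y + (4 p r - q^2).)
h(y) = y^3 + 9*y^2 - 44*y - 400

Identify coefficients: p = -9, q = -2, r = 11.
Plug into h(y) = y^3 - p y^2 - 4 r y + (4 p r - q^2):
  h(y) = y^3 - (-9) y^2 - 4*(11) y + (4*(-9)*(11) - (-2)^2)
       = y^3 + (9) y^2 + (-44) y + (-400).
Simplifying: h(y) = y^3 + 9*y^2 - 44*y - 400.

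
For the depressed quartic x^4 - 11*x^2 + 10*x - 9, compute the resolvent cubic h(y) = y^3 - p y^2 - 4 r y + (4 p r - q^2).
h(y) = y^3 + 11*y^2 + 36*y + 296

Identify coefficients: p = -11, q = 10, r = -9.
Plug into h(y) = y^3 - p y^2 - 4 r y + (4 p r - q^2):
  h(y) = y^3 - (-11) y^2 - 4*(-9) y + (4*(-11)*(-9) - (10)^2)
       = y^3 + (11) y^2 + (36) y + (296).
Simplifying: h(y) = y^3 + 11*y^2 + 36*y + 296.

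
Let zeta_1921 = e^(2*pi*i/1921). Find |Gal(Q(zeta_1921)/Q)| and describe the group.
|Gal(Q(zeta_1921)/Q)| = phi(1921) = 1792; group ≅ (Z/1921Z)^* ≅ Z/16Z × Z/112Z

The n-th cyclotomic polynomial Φ_1921(x) is the minimal polynomial of zeta_1921 over Q and has degree phi(1921) = 1792. So Q(zeta_1921) is a degree-1792 Galois extension with Galois group (Z/1921Z)^*. By CRT, (Z/1921Z)^* ≅ (Z/17Z)^* × (Z/113Z)^*. Each prime-power unit group is (Z/17Z)^* ≅ Z/16Z; (Z/113Z)^* ≅ Z/112Z. Hence Gal(Q(zeta_1921)/Q) ≅ Z/16Z × Z/112Z.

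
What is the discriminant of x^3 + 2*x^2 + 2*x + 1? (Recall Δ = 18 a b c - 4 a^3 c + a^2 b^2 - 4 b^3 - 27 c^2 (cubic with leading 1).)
Δ = -3

For x^3 + a x^2 + b x + c the discriminant is Δ = 18 a b c - 4 a^3 c + a^2 b^2 - 4 b^3 - 27 c^2.
Plug a = 2, b = 2, c = 1:
  18*(2)*(2)*(1) - 4*(2)^3*(1) + (2)^2*(2)^2 - 4*(2)^3 - 27*(1)^2
  = 72 + (-32) + 16 + (-32) + (-27)
  = -3.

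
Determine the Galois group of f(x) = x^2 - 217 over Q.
Gal(K/Q) = Z/2Z (cyclic of order 2)

x^2 - 217 is irreducible over Q since 217 is not a rational square. The splitting field Q(sqrt(217)) has degree 2 over Q, and its unique nontrivial automorphism is sqrt(217) ↦ -sqrt(217). Hence Gal(Q(sqrt(217))/Q) = Z/2Z.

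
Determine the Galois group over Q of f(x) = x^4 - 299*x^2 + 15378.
Gal(K/Q) = V_4 (Klein four-group, Z/2Z × Z/2Z)

f factors as (x^2 - 233)(x^2 - 66), so the splitting field is K = Q(sqrt(233), sqrt(66)). The elements 233, 66, 15378 are all non-squares in Q, so sqrt(233) and sqrt(66) generate independent quadratic extensions. Thus [K:Q] = 4 and Gal(K/Q) is generated by the two order-2 automorphisms sqrt(233) ↦ -sqrt(233) and sqrt(66) ↦ -sqrt(66), giving V_4.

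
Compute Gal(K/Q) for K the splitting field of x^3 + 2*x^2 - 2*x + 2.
Gal(K/Q) = S_3 (symmetric group of order 6)

Compute the discriminant of x^3 + (2)*x^2 + (-2)*x + (2): Δ = -268. Since Δ is not a rational square, the Galois group is not contained in A_3; it must be the full S_3 (irreducibility of the cubic rules out anything smaller).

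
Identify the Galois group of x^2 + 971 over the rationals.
Gal(K/Q) = Z/2Z (cyclic of order 2)

x^2 + 971 is irreducible over Q since -971 is not a rational square. The splitting field Q(sqrt(-971)) has degree 2 over Q, and its unique nontrivial automorphism is sqrt(-971) ↦ -sqrt(-971). Hence Gal(Q(sqrt(-971))/Q) = Z/2Z.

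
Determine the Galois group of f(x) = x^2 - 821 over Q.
Gal(K/Q) = Z/2Z (cyclic of order 2)

x^2 - 821 is irreducible over Q since 821 is not a rational square. The splitting field Q(sqrt(821)) has degree 2 over Q, and its unique nontrivial automorphism is sqrt(821) ↦ -sqrt(821). Hence Gal(Q(sqrt(821))/Q) = Z/2Z.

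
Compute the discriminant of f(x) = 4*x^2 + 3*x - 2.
Δ = 41

For a quadratic a x^2 + b x + c the discriminant is Δ = b^2 - 4ac = (3)^2 - 4*(4)*(-2) = 9 - (-32) = 41.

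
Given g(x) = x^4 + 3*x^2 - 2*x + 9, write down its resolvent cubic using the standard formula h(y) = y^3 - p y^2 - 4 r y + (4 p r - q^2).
h(y) = y^3 - 3*y^2 - 36*y + 104

Identify coefficients: p = 3, q = -2, r = 9.
Plug into h(y) = y^3 - p y^2 - 4 r y + (4 p r - q^2):
  h(y) = y^3 - (3) y^2 - 4*(9) y + (4*(3)*(9) - (-2)^2)
       = y^3 + (-3) y^2 + (-36) y + (104).
Simplifying: h(y) = y^3 - 3*y^2 - 36*y + 104.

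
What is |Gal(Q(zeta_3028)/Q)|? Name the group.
|Gal(Q(zeta_3028)/Q)| = phi(3028) = 1512; group ≅ (Z/3028Z)^* ≅ Z/2Z × Z/756Z

The n-th cyclotomic polynomial Φ_3028(x) is the minimal polynomial of zeta_3028 over Q and has degree phi(3028) = 1512. So Q(zeta_3028) is a degree-1512 Galois extension with Galois group (Z/3028Z)^*. By CRT, (Z/3028Z)^* ≅ (Z/4Z)^* × (Z/757Z)^*. Each prime-power unit group is (Z/4Z)^* ≅ Z/2Z; (Z/757Z)^* ≅ Z/756Z. Hence Gal(Q(zeta_3028)/Q) ≅ Z/2Z × Z/756Z.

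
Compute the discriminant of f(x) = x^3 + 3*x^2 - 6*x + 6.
Δ = -2376

For x^3 + a x^2 + b x + c the discriminant is Δ = 18 a b c - 4 a^3 c + a^2 b^2 - 4 b^3 - 27 c^2.
Plug a = 3, b = -6, c = 6:
  18*(3)*(-6)*(6) - 4*(3)^3*(6) + (3)^2*(-6)^2 - 4*(-6)^3 - 27*(6)^2
  = -1944 + (-648) + 324 + (864) + (-972)
  = -2376.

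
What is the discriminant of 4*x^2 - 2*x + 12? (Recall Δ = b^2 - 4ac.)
Δ = -188

For a quadratic a x^2 + b x + c the discriminant is Δ = b^2 - 4ac = (-2)^2 - 4*(4)*(12) = 4 - (192) = -188.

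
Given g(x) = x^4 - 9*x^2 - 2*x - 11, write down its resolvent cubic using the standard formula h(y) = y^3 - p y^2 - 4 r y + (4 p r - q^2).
h(y) = y^3 + 9*y^2 + 44*y + 392

Identify coefficients: p = -9, q = -2, r = -11.
Plug into h(y) = y^3 - p y^2 - 4 r y + (4 p r - q^2):
  h(y) = y^3 - (-9) y^2 - 4*(-11) y + (4*(-9)*(-11) - (-2)^2)
       = y^3 + (9) y^2 + (44) y + (392).
Simplifying: h(y) = y^3 + 9*y^2 + 44*y + 392.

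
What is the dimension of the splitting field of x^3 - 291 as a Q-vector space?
[K:Q] = 6

x^3 - 291 has one real root r = 291^(1/3) and two complex roots r*zeta_3, r*zeta_3^2 where zeta_3 = e^(2*pi*i/3). The splitting field is Q(r, zeta_3). [Q(r):Q] = 3 and [Q(zeta_3):Q] = 2 with gcd = 1, so [Q(r, zeta_3):Q] = 3 * 2 = 6.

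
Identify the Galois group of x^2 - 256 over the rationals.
Gal(K/Q) = trivial group (order 1)

x^2 - 256 factors as (x - 16)(x + 16) over Q, so its splitting field is Q itself and the Galois group is trivial.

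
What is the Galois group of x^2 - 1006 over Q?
Gal(K/Q) = Z/2Z (cyclic of order 2)

x^2 - 1006 is irreducible over Q since 1006 is not a rational square. The splitting field Q(sqrt(1006)) has degree 2 over Q, and its unique nontrivial automorphism is sqrt(1006) ↦ -sqrt(1006). Hence Gal(Q(sqrt(1006))/Q) = Z/2Z.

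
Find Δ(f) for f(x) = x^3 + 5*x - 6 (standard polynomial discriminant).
Δ = -1472

For x^3 + a x^2 + b x + c the discriminant is Δ = 18 a b c - 4 a^3 c + a^2 b^2 - 4 b^3 - 27 c^2.
Plug a = 0, b = 5, c = -6:
  18*(0)*(5)*(-6) - 4*(0)^3*(-6) + (0)^2*(5)^2 - 4*(5)^3 - 27*(-6)^2
  = 0 + (0) + 0 + (-500) + (-972)
  = -1472.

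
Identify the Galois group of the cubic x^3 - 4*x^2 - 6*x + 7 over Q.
Gal(K/Q) = S_3 (symmetric group of order 6)

Compute the discriminant of x^3 + (-4)*x^2 + (-6)*x + (7): Δ = 4933. Since Δ is not a rational square, the Galois group is not contained in A_3; it must be the full S_3 (irreducibility of the cubic rules out anything smaller).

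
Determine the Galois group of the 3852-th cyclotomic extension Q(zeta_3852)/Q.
|Gal(Q(zeta_3852)/Q)| = phi(3852) = 1272; group ≅ (Z/3852Z)^* ≅ Z/2Z × Z/6Z × Z/106Z

The n-th cyclotomic polynomial Φ_3852(x) is the minimal polynomial of zeta_3852 over Q and has degree phi(3852) = 1272. So Q(zeta_3852) is a degree-1272 Galois extension with Galois group (Z/3852Z)^*. By CRT, (Z/3852Z)^* ≅ (Z/4Z)^* × (Z/9Z)^* × (Z/107Z)^*. Each prime-power unit group is (Z/4Z)^* ≅ Z/2Z; (Z/9Z)^* ≅ Z/6Z; (Z/107Z)^* ≅ Z/106Z. Hence Gal(Q(zeta_3852)/Q) ≅ Z/2Z × Z/6Z × Z/106Z.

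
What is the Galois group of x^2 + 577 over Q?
Gal(K/Q) = Z/2Z (cyclic of order 2)

x^2 + 577 is irreducible over Q since -577 is not a rational square. The splitting field Q(sqrt(-577)) has degree 2 over Q, and its unique nontrivial automorphism is sqrt(-577) ↦ -sqrt(-577). Hence Gal(Q(sqrt(-577))/Q) = Z/2Z.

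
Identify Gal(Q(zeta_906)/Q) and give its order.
|Gal(Q(zeta_906)/Q)| = phi(906) = 300; group ≅ (Z/906Z)^* ≅ Z/2Z × Z/150Z

The n-th cyclotomic polynomial Φ_906(x) is the minimal polynomial of zeta_906 over Q and has degree phi(906) = 300. So Q(zeta_906) is a degree-300 Galois extension with Galois group (Z/906Z)^*. By CRT, (Z/906Z)^* ≅ (Z/2Z)^* × (Z/3Z)^* × (Z/151Z)^*. Each prime-power unit group is (Z/2Z)^* ≅ trivial group (order 1); (Z/3Z)^* ≅ Z/2Z; (Z/151Z)^* ≅ Z/150Z. Hence Gal(Q(zeta_906)/Q) ≅ Z/2Z × Z/150Z.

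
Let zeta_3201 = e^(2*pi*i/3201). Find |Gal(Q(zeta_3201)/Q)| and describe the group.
|Gal(Q(zeta_3201)/Q)| = phi(3201) = 1920; group ≅ (Z/3201Z)^* ≅ Z/2Z × Z/10Z × Z/96Z

The n-th cyclotomic polynomial Φ_3201(x) is the minimal polynomial of zeta_3201 over Q and has degree phi(3201) = 1920. So Q(zeta_3201) is a degree-1920 Galois extension with Galois group (Z/3201Z)^*. By CRT, (Z/3201Z)^* ≅ (Z/3Z)^* × (Z/11Z)^* × (Z/97Z)^*. Each prime-power unit group is (Z/3Z)^* ≅ Z/2Z; (Z/11Z)^* ≅ Z/10Z; (Z/97Z)^* ≅ Z/96Z. Hence Gal(Q(zeta_3201)/Q) ≅ Z/2Z × Z/10Z × Z/96Z.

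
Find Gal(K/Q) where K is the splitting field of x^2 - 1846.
Gal(K/Q) = Z/2Z (cyclic of order 2)

x^2 - 1846 is irreducible over Q since 1846 is not a rational square. The splitting field Q(sqrt(1846)) has degree 2 over Q, and its unique nontrivial automorphism is sqrt(1846) ↦ -sqrt(1846). Hence Gal(Q(sqrt(1846))/Q) = Z/2Z.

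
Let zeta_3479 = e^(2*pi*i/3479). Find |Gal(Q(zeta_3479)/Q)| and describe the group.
|Gal(Q(zeta_3479)/Q)| = phi(3479) = 2940; group ≅ (Z/3479Z)^* ≅ Z/42Z × Z/70Z

The n-th cyclotomic polynomial Φ_3479(x) is the minimal polynomial of zeta_3479 over Q and has degree phi(3479) = 2940. So Q(zeta_3479) is a degree-2940 Galois extension with Galois group (Z/3479Z)^*. By CRT, (Z/3479Z)^* ≅ (Z/49Z)^* × (Z/71Z)^*. Each prime-power unit group is (Z/49Z)^* ≅ Z/42Z; (Z/71Z)^* ≅ Z/70Z. Hence Gal(Q(zeta_3479)/Q) ≅ Z/42Z × Z/70Z.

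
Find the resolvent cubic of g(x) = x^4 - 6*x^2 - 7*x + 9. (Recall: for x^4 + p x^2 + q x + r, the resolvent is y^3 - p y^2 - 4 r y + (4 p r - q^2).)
h(y) = y^3 + 6*y^2 - 36*y - 265

Identify coefficients: p = -6, q = -7, r = 9.
Plug into h(y) = y^3 - p y^2 - 4 r y + (4 p r - q^2):
  h(y) = y^3 - (-6) y^2 - 4*(9) y + (4*(-6)*(9) - (-7)^2)
       = y^3 + (6) y^2 + (-36) y + (-265).
Simplifying: h(y) = y^3 + 6*y^2 - 36*y - 265.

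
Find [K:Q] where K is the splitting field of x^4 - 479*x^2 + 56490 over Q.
[K:Q] = 4

f factors as (x^2 - 210)(x^2 - 269); the splitting field is K = Q(sqrt(210), sqrt(269)). Since 210, 269, and 56490 are all non-squares in Q, the three subfields Q(sqrt(210)), Q(sqrt(269)), Q(sqrt(56490)) are distinct degree-2 extensions, so [K:Q] = 4 (Klein four Galois group).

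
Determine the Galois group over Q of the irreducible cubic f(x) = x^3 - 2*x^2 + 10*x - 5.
Gal(K/Q) = S_3 (symmetric group of order 6)

Compute the discriminant of x^3 + (-2)*x^2 + (10)*x + (-5): Δ = -2635. Since Δ is not a rational square, the Galois group is not contained in A_3; it must be the full S_3 (irreducibility of the cubic rules out anything smaller).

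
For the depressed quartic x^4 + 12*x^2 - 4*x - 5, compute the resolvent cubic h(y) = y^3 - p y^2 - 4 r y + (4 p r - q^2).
h(y) = y^3 - 12*y^2 + 20*y - 256

Identify coefficients: p = 12, q = -4, r = -5.
Plug into h(y) = y^3 - p y^2 - 4 r y + (4 p r - q^2):
  h(y) = y^3 - (12) y^2 - 4*(-5) y + (4*(12)*(-5) - (-4)^2)
       = y^3 + (-12) y^2 + (20) y + (-256).
Simplifying: h(y) = y^3 - 12*y^2 + 20*y - 256.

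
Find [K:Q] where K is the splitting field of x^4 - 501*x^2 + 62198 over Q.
[K:Q] = 4

f factors as (x^2 - 274)(x^2 - 227); the splitting field is K = Q(sqrt(274), sqrt(227)). Since 274, 227, and 62198 are all non-squares in Q, the three subfields Q(sqrt(274)), Q(sqrt(227)), Q(sqrt(62198)) are distinct degree-2 extensions, so [K:Q] = 4 (Klein four Galois group).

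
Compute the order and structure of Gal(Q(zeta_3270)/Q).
|Gal(Q(zeta_3270)/Q)| = phi(3270) = 864; group ≅ (Z/3270Z)^* ≅ Z/2Z × Z/4Z × Z/108Z

The n-th cyclotomic polynomial Φ_3270(x) is the minimal polynomial of zeta_3270 over Q and has degree phi(3270) = 864. So Q(zeta_3270) is a degree-864 Galois extension with Galois group (Z/3270Z)^*. By CRT, (Z/3270Z)^* ≅ (Z/2Z)^* × (Z/3Z)^* × (Z/5Z)^* × (Z/109Z)^*. Each prime-power unit group is (Z/2Z)^* ≅ trivial group (order 1); (Z/3Z)^* ≅ Z/2Z; (Z/5Z)^* ≅ Z/4Z; (Z/109Z)^* ≅ Z/108Z. Hence Gal(Q(zeta_3270)/Q) ≅ Z/2Z × Z/4Z × Z/108Z.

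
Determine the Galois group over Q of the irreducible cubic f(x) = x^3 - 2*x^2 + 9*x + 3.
Gal(K/Q) = S_3 (symmetric group of order 6)

Compute the discriminant of x^3 + (-2)*x^2 + (9)*x + (3): Δ = -3711. Since Δ is not a rational square, the Galois group is not contained in A_3; it must be the full S_3 (irreducibility of the cubic rules out anything smaller).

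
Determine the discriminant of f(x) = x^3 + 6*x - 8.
Δ = -2592

For a depressed cubic x^3 + p x + q the discriminant is Δ = -4 p^3 - 27 q^2 = -4*(6)^3 - 27*(-8)^2 = -864 - 1728 = -2592.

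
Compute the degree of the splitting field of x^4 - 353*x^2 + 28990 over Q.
[K:Q] = 4

f factors as (x^2 - 223)(x^2 - 130); the splitting field is K = Q(sqrt(223), sqrt(130)). Since 223, 130, and 28990 are all non-squares in Q, the three subfields Q(sqrt(223)), Q(sqrt(130)), Q(sqrt(28990)) are distinct degree-2 extensions, so [K:Q] = 4 (Klein four Galois group).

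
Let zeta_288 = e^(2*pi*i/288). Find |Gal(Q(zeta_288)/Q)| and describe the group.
|Gal(Q(zeta_288)/Q)| = phi(288) = 96; group ≅ (Z/288Z)^* ≅ Z/2Z × Z/6Z × Z/8Z

The n-th cyclotomic polynomial Φ_288(x) is the minimal polynomial of zeta_288 over Q and has degree phi(288) = 96. So Q(zeta_288) is a degree-96 Galois extension with Galois group (Z/288Z)^*. By CRT, (Z/288Z)^* ≅ (Z/32Z)^* × (Z/9Z)^*. Each prime-power unit group is (Z/32Z)^* ≅ Z/2Z × Z/8Z; (Z/9Z)^* ≅ Z/6Z. Hence Gal(Q(zeta_288)/Q) ≅ Z/2Z × Z/6Z × Z/8Z.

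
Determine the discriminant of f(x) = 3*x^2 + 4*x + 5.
Δ = -44

For a quadratic a x^2 + b x + c the discriminant is Δ = b^2 - 4ac = (4)^2 - 4*(3)*(5) = 16 - (60) = -44.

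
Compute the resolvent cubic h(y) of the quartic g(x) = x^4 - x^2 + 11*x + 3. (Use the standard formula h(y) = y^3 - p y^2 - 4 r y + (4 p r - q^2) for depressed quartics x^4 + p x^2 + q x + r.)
h(y) = y^3 + y^2 - 12*y - 133

Identify coefficients: p = -1, q = 11, r = 3.
Plug into h(y) = y^3 - p y^2 - 4 r y + (4 p r - q^2):
  h(y) = y^3 - (-1) y^2 - 4*(3) y + (4*(-1)*(3) - (11)^2)
       = y^3 + (1) y^2 + (-12) y + (-133).
Simplifying: h(y) = y^3 + y^2 - 12*y - 133.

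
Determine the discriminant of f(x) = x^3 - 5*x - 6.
Δ = -472

For a depressed cubic x^3 + p x + q the discriminant is Δ = -4 p^3 - 27 q^2 = -4*(-5)^3 - 27*(-6)^2 = 500 - 972 = -472.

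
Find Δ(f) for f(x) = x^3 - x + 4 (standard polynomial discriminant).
Δ = -428

For a depressed cubic x^3 + p x + q the discriminant is Δ = -4 p^3 - 27 q^2 = -4*(-1)^3 - 27*(4)^2 = 4 - 432 = -428.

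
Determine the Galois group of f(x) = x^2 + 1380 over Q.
Gal(K/Q) = Z/2Z (cyclic of order 2)

x^2 + 1380 is irreducible over Q since -1380 is not a rational square. The splitting field Q(sqrt(-1380)) has degree 2 over Q, and its unique nontrivial automorphism is sqrt(-1380) ↦ -sqrt(-1380). Hence Gal(Q(sqrt(-1380))/Q) = Z/2Z.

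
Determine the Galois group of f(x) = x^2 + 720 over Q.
Gal(K/Q) = Z/2Z (cyclic of order 2)

x^2 + 720 is irreducible over Q since -720 is not a rational square. The splitting field Q(sqrt(-720)) has degree 2 over Q, and its unique nontrivial automorphism is sqrt(-720) ↦ -sqrt(-720). Hence Gal(Q(sqrt(-720))/Q) = Z/2Z.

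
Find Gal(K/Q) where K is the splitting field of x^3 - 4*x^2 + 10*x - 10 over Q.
Gal(K/Q) = S_3 (symmetric group of order 6)

Compute the discriminant of x^3 + (-4)*x^2 + (10)*x + (-10): Δ = -460. Since Δ is not a rational square, the Galois group is not contained in A_3; it must be the full S_3 (irreducibility of the cubic rules out anything smaller).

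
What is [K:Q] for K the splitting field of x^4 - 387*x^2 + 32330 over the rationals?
[K:Q] = 4

f factors as (x^2 - 122)(x^2 - 265); the splitting field is K = Q(sqrt(122), sqrt(265)). Since 122, 265, and 32330 are all non-squares in Q, the three subfields Q(sqrt(122)), Q(sqrt(265)), Q(sqrt(32330)) are distinct degree-2 extensions, so [K:Q] = 4 (Klein four Galois group).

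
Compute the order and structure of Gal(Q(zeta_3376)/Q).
|Gal(Q(zeta_3376)/Q)| = phi(3376) = 1680; group ≅ (Z/3376Z)^* ≅ Z/2Z × Z/4Z × Z/210Z

The n-th cyclotomic polynomial Φ_3376(x) is the minimal polynomial of zeta_3376 over Q and has degree phi(3376) = 1680. So Q(zeta_3376) is a degree-1680 Galois extension with Galois group (Z/3376Z)^*. By CRT, (Z/3376Z)^* ≅ (Z/16Z)^* × (Z/211Z)^*. Each prime-power unit group is (Z/16Z)^* ≅ Z/2Z × Z/4Z; (Z/211Z)^* ≅ Z/210Z. Hence Gal(Q(zeta_3376)/Q) ≅ Z/2Z × Z/4Z × Z/210Z.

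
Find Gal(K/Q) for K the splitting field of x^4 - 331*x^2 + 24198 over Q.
Gal(K/Q) = V_4 (Klein four-group, Z/2Z × Z/2Z)

f factors as (x^2 - 222)(x^2 - 109), so the splitting field is K = Q(sqrt(222), sqrt(109)). The elements 222, 109, 24198 are all non-squares in Q, so sqrt(222) and sqrt(109) generate independent quadratic extensions. Thus [K:Q] = 4 and Gal(K/Q) is generated by the two order-2 automorphisms sqrt(222) ↦ -sqrt(222) and sqrt(109) ↦ -sqrt(109), giving V_4.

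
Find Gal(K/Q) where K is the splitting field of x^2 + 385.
Gal(K/Q) = Z/2Z (cyclic of order 2)

x^2 + 385 is irreducible over Q since -385 is not a rational square. The splitting field Q(sqrt(-385)) has degree 2 over Q, and its unique nontrivial automorphism is sqrt(-385) ↦ -sqrt(-385). Hence Gal(Q(sqrt(-385))/Q) = Z/2Z.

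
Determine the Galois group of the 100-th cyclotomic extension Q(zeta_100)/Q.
|Gal(Q(zeta_100)/Q)| = phi(100) = 40; group ≅ (Z/100Z)^* ≅ Z/2Z × Z/20Z

The n-th cyclotomic polynomial Φ_100(x) is the minimal polynomial of zeta_100 over Q and has degree phi(100) = 40. So Q(zeta_100) is a degree-40 Galois extension with Galois group (Z/100Z)^*. By CRT, (Z/100Z)^* ≅ (Z/4Z)^* × (Z/25Z)^*. Each prime-power unit group is (Z/4Z)^* ≅ Z/2Z; (Z/25Z)^* ≅ Z/20Z. Hence Gal(Q(zeta_100)/Q) ≅ Z/2Z × Z/20Z.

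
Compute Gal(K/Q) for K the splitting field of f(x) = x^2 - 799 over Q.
Gal(K/Q) = Z/2Z (cyclic of order 2)

x^2 - 799 is irreducible over Q since 799 is not a rational square. The splitting field Q(sqrt(799)) has degree 2 over Q, and its unique nontrivial automorphism is sqrt(799) ↦ -sqrt(799). Hence Gal(Q(sqrt(799))/Q) = Z/2Z.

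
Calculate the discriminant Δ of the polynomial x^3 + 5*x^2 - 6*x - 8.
Δ = 8356

For x^3 + a x^2 + b x + c the discriminant is Δ = 18 a b c - 4 a^3 c + a^2 b^2 - 4 b^3 - 27 c^2.
Plug a = 5, b = -6, c = -8:
  18*(5)*(-6)*(-8) - 4*(5)^3*(-8) + (5)^2*(-6)^2 - 4*(-6)^3 - 27*(-8)^2
  = 4320 + (4000) + 900 + (864) + (-1728)
  = 8356.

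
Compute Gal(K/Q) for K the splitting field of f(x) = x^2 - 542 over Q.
Gal(K/Q) = Z/2Z (cyclic of order 2)

x^2 - 542 is irreducible over Q since 542 is not a rational square. The splitting field Q(sqrt(542)) has degree 2 over Q, and its unique nontrivial automorphism is sqrt(542) ↦ -sqrt(542). Hence Gal(Q(sqrt(542))/Q) = Z/2Z.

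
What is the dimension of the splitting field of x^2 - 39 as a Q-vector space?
[K:Q] = 2

The polynomial x^2 - 39 is irreducible over Q since 39 is not a perfect square. Its splitting field is Q(sqrt(39)), which has degree 2 over Q.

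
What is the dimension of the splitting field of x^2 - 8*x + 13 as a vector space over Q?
[K:Q] = 2

The discriminant of x^2 + (-8)*x + (13) is b^2 - 4c = 64 - (52) = 12. Since 12 is not a perfect square in Q, the polynomial is irreducible over Q. Its two roots generate a degree-2 extension, so [K:Q] = 2.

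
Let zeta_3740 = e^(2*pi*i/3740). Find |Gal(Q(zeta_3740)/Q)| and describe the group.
|Gal(Q(zeta_3740)/Q)| = phi(3740) = 1280; group ≅ (Z/3740Z)^* ≅ Z/2Z × Z/4Z × Z/10Z × Z/16Z

The n-th cyclotomic polynomial Φ_3740(x) is the minimal polynomial of zeta_3740 over Q and has degree phi(3740) = 1280. So Q(zeta_3740) is a degree-1280 Galois extension with Galois group (Z/3740Z)^*. By CRT, (Z/3740Z)^* ≅ (Z/4Z)^* × (Z/5Z)^* × (Z/11Z)^* × (Z/17Z)^*. Each prime-power unit group is (Z/4Z)^* ≅ Z/2Z; (Z/5Z)^* ≅ Z/4Z; (Z/11Z)^* ≅ Z/10Z; (Z/17Z)^* ≅ Z/16Z. Hence Gal(Q(zeta_3740)/Q) ≅ Z/2Z × Z/4Z × Z/10Z × Z/16Z.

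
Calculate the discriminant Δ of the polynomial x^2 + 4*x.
Δ = 16

For a quadratic a x^2 + b x + c the discriminant is Δ = b^2 - 4ac = (4)^2 - 4*(1)*(0) = 16 - (0) = 16.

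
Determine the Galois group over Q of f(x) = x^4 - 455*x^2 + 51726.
Gal(K/Q) = V_4 (Klein four-group, Z/2Z × Z/2Z)

f factors as (x^2 - 222)(x^2 - 233), so the splitting field is K = Q(sqrt(222), sqrt(233)). The elements 222, 233, 51726 are all non-squares in Q, so sqrt(222) and sqrt(233) generate independent quadratic extensions. Thus [K:Q] = 4 and Gal(K/Q) is generated by the two order-2 automorphisms sqrt(222) ↦ -sqrt(222) and sqrt(233) ↦ -sqrt(233), giving V_4.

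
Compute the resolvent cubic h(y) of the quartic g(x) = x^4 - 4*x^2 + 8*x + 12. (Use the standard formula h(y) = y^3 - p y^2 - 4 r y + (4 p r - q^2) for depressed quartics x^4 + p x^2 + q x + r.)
h(y) = y^3 + 4*y^2 - 48*y - 256

Identify coefficients: p = -4, q = 8, r = 12.
Plug into h(y) = y^3 - p y^2 - 4 r y + (4 p r - q^2):
  h(y) = y^3 - (-4) y^2 - 4*(12) y + (4*(-4)*(12) - (8)^2)
       = y^3 + (4) y^2 + (-48) y + (-256).
Simplifying: h(y) = y^3 + 4*y^2 - 48*y - 256.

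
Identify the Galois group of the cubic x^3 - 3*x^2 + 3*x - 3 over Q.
Gal(K/Q) = S_3 (symmetric group of order 6)

Compute the discriminant of x^3 + (-3)*x^2 + (3)*x + (-3): Δ = -108. Since Δ is not a rational square, the Galois group is not contained in A_3; it must be the full S_3 (irreducibility of the cubic rules out anything smaller).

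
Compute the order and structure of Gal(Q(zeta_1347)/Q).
|Gal(Q(zeta_1347)/Q)| = phi(1347) = 896; group ≅ (Z/1347Z)^* ≅ Z/2Z × Z/448Z

The n-th cyclotomic polynomial Φ_1347(x) is the minimal polynomial of zeta_1347 over Q and has degree phi(1347) = 896. So Q(zeta_1347) is a degree-896 Galois extension with Galois group (Z/1347Z)^*. By CRT, (Z/1347Z)^* ≅ (Z/3Z)^* × (Z/449Z)^*. Each prime-power unit group is (Z/3Z)^* ≅ Z/2Z; (Z/449Z)^* ≅ Z/448Z. Hence Gal(Q(zeta_1347)/Q) ≅ Z/2Z × Z/448Z.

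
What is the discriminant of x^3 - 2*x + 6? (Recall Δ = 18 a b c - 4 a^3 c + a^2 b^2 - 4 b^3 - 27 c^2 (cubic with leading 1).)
Δ = -940

For x^3 + a x^2 + b x + c the discriminant is Δ = 18 a b c - 4 a^3 c + a^2 b^2 - 4 b^3 - 27 c^2.
Plug a = 0, b = -2, c = 6:
  18*(0)*(-2)*(6) - 4*(0)^3*(6) + (0)^2*(-2)^2 - 4*(-2)^3 - 27*(6)^2
  = 0 + (0) + 0 + (32) + (-972)
  = -940.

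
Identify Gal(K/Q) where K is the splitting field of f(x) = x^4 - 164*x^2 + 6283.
Gal(K/Q) = V_4 (Klein four-group, Z/2Z × Z/2Z)

f factors as (x^2 - 61)(x^2 - 103), so the splitting field is K = Q(sqrt(61), sqrt(103)). The elements 61, 103, 6283 are all non-squares in Q, so sqrt(61) and sqrt(103) generate independent quadratic extensions. Thus [K:Q] = 4 and Gal(K/Q) is generated by the two order-2 automorphisms sqrt(61) ↦ -sqrt(61) and sqrt(103) ↦ -sqrt(103), giving V_4.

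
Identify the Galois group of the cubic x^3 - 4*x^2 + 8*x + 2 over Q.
Gal(K/Q) = S_3 (symmetric group of order 6)

Compute the discriminant of x^3 + (-4)*x^2 + (8)*x + (2): Δ = -1772. Since Δ is not a rational square, the Galois group is not contained in A_3; it must be the full S_3 (irreducibility of the cubic rules out anything smaller).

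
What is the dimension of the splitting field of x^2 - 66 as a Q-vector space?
[K:Q] = 2

The polynomial x^2 - 66 is irreducible over Q since 66 is not a perfect square. Its splitting field is Q(sqrt(66)), which has degree 2 over Q.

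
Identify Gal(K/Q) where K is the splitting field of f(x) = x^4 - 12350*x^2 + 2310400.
Gal(K/Q) = Z/2Z (cyclic of order 2)

f factors as (x^2 - 12160)(x^2 - 190), so the splitting field is K = Q(sqrt(12160), sqrt(190)). The squarefree part of 12160 is 190 and the squarefree part of 190 is also 190, so sqrt(12160) and sqrt(190) are both rational multiples of sqrt(190). Hence Q(sqrt(12160)) = Q(sqrt(190)) = Q(sqrt(190)), and the splitting field collapses to a single degree-2 extension with Galois group Z/2Z.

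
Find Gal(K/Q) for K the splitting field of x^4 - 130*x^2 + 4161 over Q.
Gal(K/Q) = V_4 (Klein four-group, Z/2Z × Z/2Z)

f factors as (x^2 - 73)(x^2 - 57), so the splitting field is K = Q(sqrt(73), sqrt(57)). The elements 73, 57, 4161 are all non-squares in Q, so sqrt(73) and sqrt(57) generate independent quadratic extensions. Thus [K:Q] = 4 and Gal(K/Q) is generated by the two order-2 automorphisms sqrt(73) ↦ -sqrt(73) and sqrt(57) ↦ -sqrt(57), giving V_4.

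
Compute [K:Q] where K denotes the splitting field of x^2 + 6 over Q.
[K:Q] = 2

The discriminant of x^2 + (0)*x + (6) is b^2 - 4c = 0 - (24) = -24. Since -24 is not a perfect square in Q, the polynomial is irreducible over Q. Its two roots generate a degree-2 extension, so [K:Q] = 2.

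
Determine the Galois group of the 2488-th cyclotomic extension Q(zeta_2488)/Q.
|Gal(Q(zeta_2488)/Q)| = phi(2488) = 1240; group ≅ (Z/2488Z)^* ≅ Z/2Z × Z/2Z × Z/310Z

The n-th cyclotomic polynomial Φ_2488(x) is the minimal polynomial of zeta_2488 over Q and has degree phi(2488) = 1240. So Q(zeta_2488) is a degree-1240 Galois extension with Galois group (Z/2488Z)^*. By CRT, (Z/2488Z)^* ≅ (Z/8Z)^* × (Z/311Z)^*. Each prime-power unit group is (Z/8Z)^* ≅ Z/2Z × Z/2Z; (Z/311Z)^* ≅ Z/310Z. Hence Gal(Q(zeta_2488)/Q) ≅ Z/2Z × Z/2Z × Z/310Z.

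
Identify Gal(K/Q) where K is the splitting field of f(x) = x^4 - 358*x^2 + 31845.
Gal(K/Q) = V_4 (Klein four-group, Z/2Z × Z/2Z)

f factors as (x^2 - 193)(x^2 - 165), so the splitting field is K = Q(sqrt(193), sqrt(165)). The elements 193, 165, 31845 are all non-squares in Q, so sqrt(193) and sqrt(165) generate independent quadratic extensions. Thus [K:Q] = 4 and Gal(K/Q) is generated by the two order-2 automorphisms sqrt(193) ↦ -sqrt(193) and sqrt(165) ↦ -sqrt(165), giving V_4.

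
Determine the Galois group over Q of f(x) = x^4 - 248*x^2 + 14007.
Gal(K/Q) = V_4 (Klein four-group, Z/2Z × Z/2Z)

f factors as (x^2 - 161)(x^2 - 87), so the splitting field is K = Q(sqrt(161), sqrt(87)). The elements 161, 87, 14007 are all non-squares in Q, so sqrt(161) and sqrt(87) generate independent quadratic extensions. Thus [K:Q] = 4 and Gal(K/Q) is generated by the two order-2 automorphisms sqrt(161) ↦ -sqrt(161) and sqrt(87) ↦ -sqrt(87), giving V_4.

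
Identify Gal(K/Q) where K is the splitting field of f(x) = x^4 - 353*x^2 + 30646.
Gal(K/Q) = V_4 (Klein four-group, Z/2Z × Z/2Z)

f factors as (x^2 - 199)(x^2 - 154), so the splitting field is K = Q(sqrt(199), sqrt(154)). The elements 199, 154, 30646 are all non-squares in Q, so sqrt(199) and sqrt(154) generate independent quadratic extensions. Thus [K:Q] = 4 and Gal(K/Q) is generated by the two order-2 automorphisms sqrt(199) ↦ -sqrt(199) and sqrt(154) ↦ -sqrt(154), giving V_4.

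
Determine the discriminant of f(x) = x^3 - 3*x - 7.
Δ = -1215

For a depressed cubic x^3 + p x + q the discriminant is Δ = -4 p^3 - 27 q^2 = -4*(-3)^3 - 27*(-7)^2 = 108 - 1323 = -1215.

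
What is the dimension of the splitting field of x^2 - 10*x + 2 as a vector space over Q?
[K:Q] = 2

The discriminant of x^2 + (-10)*x + (2) is b^2 - 4c = 100 - (8) = 92. Since 92 is not a perfect square in Q, the polynomial is irreducible over Q. Its two roots generate a degree-2 extension, so [K:Q] = 2.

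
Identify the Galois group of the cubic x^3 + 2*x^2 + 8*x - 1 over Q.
Gal(K/Q) = S_3 (symmetric group of order 6)

Compute the discriminant of x^3 + (2)*x^2 + (8)*x + (-1): Δ = -2075. Since Δ is not a rational square, the Galois group is not contained in A_3; it must be the full S_3 (irreducibility of the cubic rules out anything smaller).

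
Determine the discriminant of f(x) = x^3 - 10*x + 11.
Δ = 733

For a depressed cubic x^3 + p x + q the discriminant is Δ = -4 p^3 - 27 q^2 = -4*(-10)^3 - 27*(11)^2 = 4000 - 3267 = 733.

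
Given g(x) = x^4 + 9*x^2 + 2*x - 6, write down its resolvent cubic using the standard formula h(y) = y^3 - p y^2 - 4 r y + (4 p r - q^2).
h(y) = y^3 - 9*y^2 + 24*y - 220

Identify coefficients: p = 9, q = 2, r = -6.
Plug into h(y) = y^3 - p y^2 - 4 r y + (4 p r - q^2):
  h(y) = y^3 - (9) y^2 - 4*(-6) y + (4*(9)*(-6) - (2)^2)
       = y^3 + (-9) y^2 + (24) y + (-220).
Simplifying: h(y) = y^3 - 9*y^2 + 24*y - 220.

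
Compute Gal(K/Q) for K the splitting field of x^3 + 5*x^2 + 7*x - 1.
Gal(K/Q) = S_3 (symmetric group of order 6)

Compute the discriminant of x^3 + (5)*x^2 + (7)*x + (-1): Δ = -304. Since Δ is not a rational square, the Galois group is not contained in A_3; it must be the full S_3 (irreducibility of the cubic rules out anything smaller).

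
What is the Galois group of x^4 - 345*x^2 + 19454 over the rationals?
Gal(K/Q) = V_4 (Klein four-group, Z/2Z × Z/2Z)

f factors as (x^2 - 274)(x^2 - 71), so the splitting field is K = Q(sqrt(274), sqrt(71)). The elements 274, 71, 19454 are all non-squares in Q, so sqrt(274) and sqrt(71) generate independent quadratic extensions. Thus [K:Q] = 4 and Gal(K/Q) is generated by the two order-2 automorphisms sqrt(274) ↦ -sqrt(274) and sqrt(71) ↦ -sqrt(71), giving V_4.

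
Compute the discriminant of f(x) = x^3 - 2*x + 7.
Δ = -1291

For x^3 + a x^2 + b x + c the discriminant is Δ = 18 a b c - 4 a^3 c + a^2 b^2 - 4 b^3 - 27 c^2.
Plug a = 0, b = -2, c = 7:
  18*(0)*(-2)*(7) - 4*(0)^3*(7) + (0)^2*(-2)^2 - 4*(-2)^3 - 27*(7)^2
  = 0 + (0) + 0 + (32) + (-1323)
  = -1291.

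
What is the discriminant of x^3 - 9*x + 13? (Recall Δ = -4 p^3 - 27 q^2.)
Δ = -1647

For a depressed cubic x^3 + p x + q the discriminant is Δ = -4 p^3 - 27 q^2 = -4*(-9)^3 - 27*(13)^2 = 2916 - 4563 = -1647.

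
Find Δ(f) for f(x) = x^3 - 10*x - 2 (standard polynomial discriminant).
Δ = 3892

For a depressed cubic x^3 + p x + q the discriminant is Δ = -4 p^3 - 27 q^2 = -4*(-10)^3 - 27*(-2)^2 = 4000 - 108 = 3892.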